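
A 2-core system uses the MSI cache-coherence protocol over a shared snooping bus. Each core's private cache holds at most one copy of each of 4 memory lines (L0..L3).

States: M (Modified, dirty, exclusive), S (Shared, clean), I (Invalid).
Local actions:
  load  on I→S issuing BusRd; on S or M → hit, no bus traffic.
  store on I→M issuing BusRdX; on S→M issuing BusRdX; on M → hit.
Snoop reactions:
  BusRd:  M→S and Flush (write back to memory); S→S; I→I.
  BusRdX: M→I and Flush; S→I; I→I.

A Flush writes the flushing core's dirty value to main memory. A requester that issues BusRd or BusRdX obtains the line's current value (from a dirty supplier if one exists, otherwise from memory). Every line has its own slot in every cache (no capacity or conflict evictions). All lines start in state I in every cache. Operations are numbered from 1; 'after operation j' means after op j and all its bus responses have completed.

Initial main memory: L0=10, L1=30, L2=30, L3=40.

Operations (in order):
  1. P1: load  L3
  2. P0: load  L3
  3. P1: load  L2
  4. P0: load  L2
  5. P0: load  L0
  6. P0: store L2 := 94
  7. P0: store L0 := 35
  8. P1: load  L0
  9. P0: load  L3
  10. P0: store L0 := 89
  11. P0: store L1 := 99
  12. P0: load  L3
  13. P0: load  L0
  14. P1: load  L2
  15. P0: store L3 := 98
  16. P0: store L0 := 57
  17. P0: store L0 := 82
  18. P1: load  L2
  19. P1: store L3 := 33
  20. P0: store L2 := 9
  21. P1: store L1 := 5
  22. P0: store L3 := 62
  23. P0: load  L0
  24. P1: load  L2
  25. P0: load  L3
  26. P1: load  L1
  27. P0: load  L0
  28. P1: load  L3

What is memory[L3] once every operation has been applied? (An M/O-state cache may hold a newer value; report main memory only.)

  op1 P1: load  L3 → I/S on L3; bus BusRd; mem=40
  op2 P0: load  L3 → S/S on L3; bus BusRd; mem=40
  op3 P1: load  L2 → I/S on L2; bus BusRd; mem=30
  op4 P0: load  L2 → S/S on L2; bus BusRd; mem=30
  op5 P0: load  L0 → S/I on L0; bus BusRd; mem=10
  op6 P0: store L2 := 94 → M/I on L2; bus BusRdX; mem=30
  op7 P0: store L0 := 35 → M/I on L0; bus BusRdX; mem=10
  op8 P1: load  L0 → S/S on L0; bus BusRd Flush; mem=35
  op9 P0: load  L3 → S/S on L3; bus (none); mem=40
  op10 P0: store L0 := 89 → M/I on L0; bus BusRdX; mem=35
  op11 P0: store L1 := 99 → M/I on L1; bus BusRdX; mem=30
  op12 P0: load  L3 → S/S on L3; bus (none); mem=40
  op13 P0: load  L0 → M/I on L0; bus (none); mem=35
  op14 P1: load  L2 → S/S on L2; bus BusRd Flush; mem=94
  op15 P0: store L3 := 98 → M/I on L3; bus BusRdX; mem=40
  op16 P0: store L0 := 57 → M/I on L0; bus (none); mem=35
  op17 P0: store L0 := 82 → M/I on L0; bus (none); mem=35
  op18 P1: load  L2 → S/S on L2; bus (none); mem=94
  op19 P1: store L3 := 33 → I/M on L3; bus BusRdX Flush; mem=98
  op20 P0: store L2 := 9 → M/I on L2; bus BusRdX; mem=94
  op21 P1: store L1 := 5 → I/M on L1; bus BusRdX Flush; mem=99
  op22 P0: store L3 := 62 → M/I on L3; bus BusRdX Flush; mem=33
  op23 P0: load  L0 → M/I on L0; bus (none); mem=35
  op24 P1: load  L2 → S/S on L2; bus BusRd Flush; mem=9
  op25 P0: load  L3 → M/I on L3; bus (none); mem=33
  op26 P1: load  L1 → I/M on L1; bus (none); mem=99
  op27 P0: load  L0 → M/I on L0; bus (none); mem=35
  op28 P1: load  L3 → S/S on L3; bus BusRd Flush; mem=62

memory[L3] = 62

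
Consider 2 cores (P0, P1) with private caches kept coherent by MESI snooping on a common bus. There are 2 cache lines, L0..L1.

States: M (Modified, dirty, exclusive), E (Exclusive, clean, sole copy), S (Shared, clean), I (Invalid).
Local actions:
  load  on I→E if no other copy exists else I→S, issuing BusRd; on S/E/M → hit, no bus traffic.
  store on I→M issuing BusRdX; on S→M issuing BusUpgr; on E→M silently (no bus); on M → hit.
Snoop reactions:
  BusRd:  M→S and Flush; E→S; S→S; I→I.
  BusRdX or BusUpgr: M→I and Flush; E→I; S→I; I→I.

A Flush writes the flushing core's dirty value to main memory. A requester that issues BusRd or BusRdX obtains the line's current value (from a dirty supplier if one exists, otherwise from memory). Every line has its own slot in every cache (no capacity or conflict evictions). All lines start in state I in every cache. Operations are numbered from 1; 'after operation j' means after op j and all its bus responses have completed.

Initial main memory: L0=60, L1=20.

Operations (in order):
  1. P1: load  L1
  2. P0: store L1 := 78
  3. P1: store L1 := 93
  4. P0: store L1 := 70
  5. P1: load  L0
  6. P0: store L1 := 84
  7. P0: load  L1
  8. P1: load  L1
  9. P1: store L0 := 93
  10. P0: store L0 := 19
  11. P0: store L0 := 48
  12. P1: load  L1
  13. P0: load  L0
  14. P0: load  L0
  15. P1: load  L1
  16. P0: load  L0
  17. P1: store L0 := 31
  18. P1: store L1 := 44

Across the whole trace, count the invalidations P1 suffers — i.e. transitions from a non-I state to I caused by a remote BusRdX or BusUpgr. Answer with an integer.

invalidations = 3

step 1: P1: load  L1  ⟶  IE  (L1)  txn=BusRd  M[L1]=20
step 2: P0: store L1 := 78  ⟶  MI  (L1)  txn=BusRdX  M[L1]=20
step 3: P1: store L1 := 93  ⟶  IM  (L1)  txn=BusRdX+Flush  M[L1]=78
step 4: P0: store L1 := 70  ⟶  MI  (L1)  txn=BusRdX+Flush  M[L1]=93
step 5: P1: load  L0  ⟶  IE  (L0)  txn=BusRd  M[L0]=60
step 6: P0: store L1 := 84  ⟶  MI  (L1)  txn=∅  M[L1]=93
step 7: P0: load  L1  ⟶  MI  (L1)  txn=∅  M[L1]=93
step 8: P1: load  L1  ⟶  SS  (L1)  txn=BusRd+Flush  M[L1]=84
step 9: P1: store L0 := 93  ⟶  IM  (L0)  txn=∅  M[L0]=60
step 10: P0: store L0 := 19  ⟶  MI  (L0)  txn=BusRdX+Flush  M[L0]=93
step 11: P0: store L0 := 48  ⟶  MI  (L0)  txn=∅  M[L0]=93
step 12: P1: load  L1  ⟶  SS  (L1)  txn=∅  M[L1]=84
step 13: P0: load  L0  ⟶  MI  (L0)  txn=∅  M[L0]=93
step 14: P0: load  L0  ⟶  MI  (L0)  txn=∅  M[L0]=93
step 15: P1: load  L1  ⟶  SS  (L1)  txn=∅  M[L1]=84
step 16: P0: load  L0  ⟶  MI  (L0)  txn=∅  M[L0]=93
step 17: P1: store L0 := 31  ⟶  IM  (L0)  txn=BusRdX+Flush  M[L0]=48
step 18: P1: store L1 := 44  ⟶  IM  (L1)  txn=BusUpgr  M[L1]=84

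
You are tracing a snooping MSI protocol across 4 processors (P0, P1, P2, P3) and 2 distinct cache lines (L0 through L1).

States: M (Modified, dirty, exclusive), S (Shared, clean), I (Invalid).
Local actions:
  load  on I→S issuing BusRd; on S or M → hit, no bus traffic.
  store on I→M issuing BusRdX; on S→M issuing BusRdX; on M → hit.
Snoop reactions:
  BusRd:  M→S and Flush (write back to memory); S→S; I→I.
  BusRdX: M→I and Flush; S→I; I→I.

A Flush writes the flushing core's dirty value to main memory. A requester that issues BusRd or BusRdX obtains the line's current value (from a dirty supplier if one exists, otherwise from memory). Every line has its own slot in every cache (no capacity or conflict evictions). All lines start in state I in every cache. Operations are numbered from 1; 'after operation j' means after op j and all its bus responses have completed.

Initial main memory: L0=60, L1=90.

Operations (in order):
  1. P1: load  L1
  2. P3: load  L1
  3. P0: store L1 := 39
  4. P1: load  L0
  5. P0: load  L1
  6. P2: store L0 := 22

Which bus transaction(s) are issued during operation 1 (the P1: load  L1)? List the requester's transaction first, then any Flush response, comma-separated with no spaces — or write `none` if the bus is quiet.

  op1 P1: load  L1 → I/S/I/I on L1; bus BusRd; mem=90
  op2 P3: load  L1 → I/S/I/S on L1; bus BusRd; mem=90
  op3 P0: store L1 := 39 → M/I/I/I on L1; bus BusRdX; mem=90
  op4 P1: load  L0 → I/S/I/I on L0; bus BusRd; mem=60
  op5 P0: load  L1 → M/I/I/I on L1; bus (none); mem=90
  op6 P2: store L0 := 22 → I/I/M/I on L0; bus BusRdX; mem=60

bus = BusRd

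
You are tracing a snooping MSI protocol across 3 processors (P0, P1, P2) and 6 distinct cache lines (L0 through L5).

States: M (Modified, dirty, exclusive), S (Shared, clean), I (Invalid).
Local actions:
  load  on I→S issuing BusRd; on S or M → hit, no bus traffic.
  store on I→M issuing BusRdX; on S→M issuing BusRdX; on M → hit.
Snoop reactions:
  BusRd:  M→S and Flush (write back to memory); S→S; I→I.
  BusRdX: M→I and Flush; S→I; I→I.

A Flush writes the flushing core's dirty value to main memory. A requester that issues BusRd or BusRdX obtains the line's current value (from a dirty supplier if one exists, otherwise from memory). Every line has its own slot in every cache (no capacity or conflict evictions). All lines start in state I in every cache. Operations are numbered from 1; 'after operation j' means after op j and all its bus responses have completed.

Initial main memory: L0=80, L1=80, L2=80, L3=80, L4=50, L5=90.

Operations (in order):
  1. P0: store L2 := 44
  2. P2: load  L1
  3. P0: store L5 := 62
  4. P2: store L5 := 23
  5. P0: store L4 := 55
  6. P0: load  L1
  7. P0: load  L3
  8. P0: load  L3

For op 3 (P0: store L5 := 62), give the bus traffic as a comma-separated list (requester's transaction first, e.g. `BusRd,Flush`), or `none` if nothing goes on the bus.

bus = BusRdX

1. P0: store L2 := 44  bus=[BusRdX]  L2: P0=M P1=I P2=I  mem[L2]=80
2. P2: load  L1  bus=[BusRd]  L1: P0=I P1=I P2=S  mem[L1]=80
3. P0: store L5 := 62  bus=[BusRdX]  L5: P0=M P1=I P2=I  mem[L5]=90
4. P2: store L5 := 23  bus=[BusRdX,Flush]  L5: P0=I P1=I P2=M  mem[L5]=62
5. P0: store L4 := 55  bus=[BusRdX]  L4: P0=M P1=I P2=I  mem[L4]=50
6. P0: load  L1  bus=[BusRd]  L1: P0=S P1=I P2=S  mem[L1]=80
7. P0: load  L3  bus=[BusRd]  L3: P0=S P1=I P2=I  mem[L3]=80
8. P0: load  L3  bus=[-]  L3: P0=S P1=I P2=I  mem[L3]=80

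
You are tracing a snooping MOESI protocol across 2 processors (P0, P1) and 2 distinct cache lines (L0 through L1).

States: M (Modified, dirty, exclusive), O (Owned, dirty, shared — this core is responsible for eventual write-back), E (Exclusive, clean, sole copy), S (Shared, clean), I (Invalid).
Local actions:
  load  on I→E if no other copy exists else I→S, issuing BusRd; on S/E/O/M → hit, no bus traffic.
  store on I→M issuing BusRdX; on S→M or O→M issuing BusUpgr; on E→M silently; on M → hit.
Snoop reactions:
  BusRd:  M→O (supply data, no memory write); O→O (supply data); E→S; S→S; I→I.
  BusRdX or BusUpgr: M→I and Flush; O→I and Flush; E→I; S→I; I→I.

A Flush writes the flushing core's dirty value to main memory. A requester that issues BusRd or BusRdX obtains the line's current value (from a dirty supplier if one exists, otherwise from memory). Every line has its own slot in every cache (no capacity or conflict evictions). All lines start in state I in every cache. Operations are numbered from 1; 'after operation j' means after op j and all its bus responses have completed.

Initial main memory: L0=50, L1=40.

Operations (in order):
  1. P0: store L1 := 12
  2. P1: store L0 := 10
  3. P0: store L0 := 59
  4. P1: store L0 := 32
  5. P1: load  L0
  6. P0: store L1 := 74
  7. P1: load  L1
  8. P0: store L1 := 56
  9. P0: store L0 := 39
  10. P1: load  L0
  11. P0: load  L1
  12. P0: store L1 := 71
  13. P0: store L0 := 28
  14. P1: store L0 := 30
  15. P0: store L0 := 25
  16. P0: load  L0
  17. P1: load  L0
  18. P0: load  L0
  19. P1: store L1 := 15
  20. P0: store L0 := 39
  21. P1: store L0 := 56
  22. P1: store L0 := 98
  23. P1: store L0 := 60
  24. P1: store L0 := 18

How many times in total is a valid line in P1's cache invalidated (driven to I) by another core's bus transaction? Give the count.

step 1: P0: store L1 := 12  ⟶  MI  (L1)  txn=BusRdX  M[L1]=40
step 2: P1: store L0 := 10  ⟶  IM  (L0)  txn=BusRdX  M[L0]=50
step 3: P0: store L0 := 59  ⟶  MI  (L0)  txn=BusRdX+Flush  M[L0]=10
step 4: P1: store L0 := 32  ⟶  IM  (L0)  txn=BusRdX+Flush  M[L0]=59
step 5: P1: load  L0  ⟶  IM  (L0)  txn=∅  M[L0]=59
step 6: P0: store L1 := 74  ⟶  MI  (L1)  txn=∅  M[L1]=40
step 7: P1: load  L1  ⟶  OS  (L1)  txn=BusRd  M[L1]=40
step 8: P0: store L1 := 56  ⟶  MI  (L1)  txn=BusUpgr  M[L1]=40
step 9: P0: store L0 := 39  ⟶  MI  (L0)  txn=BusRdX+Flush  M[L0]=32
step 10: P1: load  L0  ⟶  OS  (L0)  txn=BusRd  M[L0]=32
step 11: P0: load  L1  ⟶  MI  (L1)  txn=∅  M[L1]=40
step 12: P0: store L1 := 71  ⟶  MI  (L1)  txn=∅  M[L1]=40
step 13: P0: store L0 := 28  ⟶  MI  (L0)  txn=BusUpgr  M[L0]=32
step 14: P1: store L0 := 30  ⟶  IM  (L0)  txn=BusRdX+Flush  M[L0]=28
step 15: P0: store L0 := 25  ⟶  MI  (L0)  txn=BusRdX+Flush  M[L0]=30
step 16: P0: load  L0  ⟶  MI  (L0)  txn=∅  M[L0]=30
step 17: P1: load  L0  ⟶  OS  (L0)  txn=BusRd  M[L0]=30
step 18: P0: load  L0  ⟶  OS  (L0)  txn=∅  M[L0]=30
step 19: P1: store L1 := 15  ⟶  IM  (L1)  txn=BusRdX+Flush  M[L1]=71
step 20: P0: store L0 := 39  ⟶  MI  (L0)  txn=BusUpgr  M[L0]=30
step 21: P1: store L0 := 56  ⟶  IM  (L0)  txn=BusRdX+Flush  M[L0]=39
step 22: P1: store L0 := 98  ⟶  IM  (L0)  txn=∅  M[L0]=39
step 23: P1: store L0 := 60  ⟶  IM  (L0)  txn=∅  M[L0]=39
step 24: P1: store L0 := 18  ⟶  IM  (L0)  txn=∅  M[L0]=39

invalidations = 6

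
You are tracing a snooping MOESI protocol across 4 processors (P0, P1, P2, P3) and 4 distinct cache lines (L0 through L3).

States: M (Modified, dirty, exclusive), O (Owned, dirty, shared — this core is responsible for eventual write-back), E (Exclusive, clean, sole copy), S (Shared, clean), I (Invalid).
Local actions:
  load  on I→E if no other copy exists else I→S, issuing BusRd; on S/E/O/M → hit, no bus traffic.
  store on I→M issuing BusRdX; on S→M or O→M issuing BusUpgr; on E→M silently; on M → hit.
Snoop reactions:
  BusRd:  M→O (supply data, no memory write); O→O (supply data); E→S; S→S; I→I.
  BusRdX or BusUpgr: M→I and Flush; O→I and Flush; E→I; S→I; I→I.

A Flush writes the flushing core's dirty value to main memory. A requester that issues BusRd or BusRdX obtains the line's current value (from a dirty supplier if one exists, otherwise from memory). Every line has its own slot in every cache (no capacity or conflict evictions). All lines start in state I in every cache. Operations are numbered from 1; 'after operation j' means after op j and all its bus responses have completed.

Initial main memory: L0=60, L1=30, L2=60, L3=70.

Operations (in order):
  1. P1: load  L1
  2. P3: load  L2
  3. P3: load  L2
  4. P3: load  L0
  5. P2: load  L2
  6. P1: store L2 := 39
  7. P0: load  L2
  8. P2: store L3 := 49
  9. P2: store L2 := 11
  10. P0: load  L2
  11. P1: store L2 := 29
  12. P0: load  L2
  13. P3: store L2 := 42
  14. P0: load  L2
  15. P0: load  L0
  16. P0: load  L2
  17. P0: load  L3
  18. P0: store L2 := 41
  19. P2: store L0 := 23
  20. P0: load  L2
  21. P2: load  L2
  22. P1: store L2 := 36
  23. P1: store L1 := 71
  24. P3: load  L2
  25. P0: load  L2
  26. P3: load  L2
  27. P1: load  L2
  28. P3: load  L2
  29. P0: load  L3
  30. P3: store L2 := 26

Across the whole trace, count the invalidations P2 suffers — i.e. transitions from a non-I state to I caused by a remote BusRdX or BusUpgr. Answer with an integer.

1. P1: load  L1  bus=[BusRd]  L1: P0=I P1=E P2=I P3=I  mem[L1]=30
2. P3: load  L2  bus=[BusRd]  L2: P0=I P1=I P2=I P3=E  mem[L2]=60
3. P3: load  L2  bus=[-]  L2: P0=I P1=I P2=I P3=E  mem[L2]=60
4. P3: load  L0  bus=[BusRd]  L0: P0=I P1=I P2=I P3=E  mem[L0]=60
5. P2: load  L2  bus=[BusRd]  L2: P0=I P1=I P2=S P3=S  mem[L2]=60
6. P1: store L2 := 39  bus=[BusRdX]  L2: P0=I P1=M P2=I P3=I  mem[L2]=60
7. P0: load  L2  bus=[BusRd]  L2: P0=S P1=O P2=I P3=I  mem[L2]=60
8. P2: store L3 := 49  bus=[BusRdX]  L3: P0=I P1=I P2=M P3=I  mem[L3]=70
9. P2: store L2 := 11  bus=[BusRdX,Flush]  L2: P0=I P1=I P2=M P3=I  mem[L2]=39
10. P0: load  L2  bus=[BusRd]  L2: P0=S P1=I P2=O P3=I  mem[L2]=39
11. P1: store L2 := 29  bus=[BusRdX,Flush]  L2: P0=I P1=M P2=I P3=I  mem[L2]=11
12. P0: load  L2  bus=[BusRd]  L2: P0=S P1=O P2=I P3=I  mem[L2]=11
13. P3: store L2 := 42  bus=[BusRdX,Flush]  L2: P0=I P1=I P2=I P3=M  mem[L2]=29
14. P0: load  L2  bus=[BusRd]  L2: P0=S P1=I P2=I P3=O  mem[L2]=29
15. P0: load  L0  bus=[BusRd]  L0: P0=S P1=I P2=I P3=S  mem[L0]=60
16. P0: load  L2  bus=[-]  L2: P0=S P1=I P2=I P3=O  mem[L2]=29
17. P0: load  L3  bus=[BusRd]  L3: P0=S P1=I P2=O P3=I  mem[L3]=70
18. P0: store L2 := 41  bus=[BusUpgr,Flush]  L2: P0=M P1=I P2=I P3=I  mem[L2]=42
19. P2: store L0 := 23  bus=[BusRdX]  L0: P0=I P1=I P2=M P3=I  mem[L0]=60
20. P0: load  L2  bus=[-]  L2: P0=M P1=I P2=I P3=I  mem[L2]=42
21. P2: load  L2  bus=[BusRd]  L2: P0=O P1=I P2=S P3=I  mem[L2]=42
22. P1: store L2 := 36  bus=[BusRdX,Flush]  L2: P0=I P1=M P2=I P3=I  mem[L2]=41
23. P1: store L1 := 71  bus=[-]  L1: P0=I P1=M P2=I P3=I  mem[L1]=30
24. P3: load  L2  bus=[BusRd]  L2: P0=I P1=O P2=I P3=S  mem[L2]=41
25. P0: load  L2  bus=[BusRd]  L2: P0=S P1=O P2=I P3=S  mem[L2]=41
26. P3: load  L2  bus=[-]  L2: P0=S P1=O P2=I P3=S  mem[L2]=41
27. P1: load  L2  bus=[-]  L2: P0=S P1=O P2=I P3=S  mem[L2]=41
28. P3: load  L2  bus=[-]  L2: P0=S P1=O P2=I P3=S  mem[L2]=41
29. P0: load  L3  bus=[-]  L3: P0=S P1=I P2=O P3=I  mem[L3]=70
30. P3: store L2 := 26  bus=[BusUpgr,Flush]  L2: P0=I P1=I P2=I P3=M  mem[L2]=36

invalidations = 3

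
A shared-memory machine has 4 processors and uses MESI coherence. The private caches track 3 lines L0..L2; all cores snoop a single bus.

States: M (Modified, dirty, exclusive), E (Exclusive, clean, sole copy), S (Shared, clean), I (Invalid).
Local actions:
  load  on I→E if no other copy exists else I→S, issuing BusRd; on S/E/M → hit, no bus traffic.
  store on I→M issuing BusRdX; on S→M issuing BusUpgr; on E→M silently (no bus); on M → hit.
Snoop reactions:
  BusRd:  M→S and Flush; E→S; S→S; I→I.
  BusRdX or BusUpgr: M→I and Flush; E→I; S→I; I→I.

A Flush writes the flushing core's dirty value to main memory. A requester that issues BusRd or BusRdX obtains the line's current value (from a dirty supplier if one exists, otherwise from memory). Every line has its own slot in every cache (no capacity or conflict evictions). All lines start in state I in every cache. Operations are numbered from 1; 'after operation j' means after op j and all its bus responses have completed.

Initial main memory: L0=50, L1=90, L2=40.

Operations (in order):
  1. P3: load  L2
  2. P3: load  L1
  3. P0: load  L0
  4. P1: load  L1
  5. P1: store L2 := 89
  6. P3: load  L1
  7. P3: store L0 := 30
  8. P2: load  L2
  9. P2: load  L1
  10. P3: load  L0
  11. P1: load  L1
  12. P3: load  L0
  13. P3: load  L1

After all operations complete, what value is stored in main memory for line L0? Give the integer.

memory[L0] = 50

[1] P3: load  L2 | P0:I, P1:I, P2:I, P3:E(40) | bus: BusRd
[2] P3: load  L1 | P0:I, P1:I, P2:I, P3:E(90) | bus: BusRd
[3] P0: load  L0 | P0:E(50), P1:I, P2:I, P3:I | bus: BusRd
[4] P1: load  L1 | P0:I, P1:S(90), P2:I, P3:S(90) | bus: BusRd
[5] P1: store L2 := 89 | P0:I, P1:M(89), P2:I, P3:I | bus: BusRdX
[6] P3: load  L1 | P0:I, P1:S(90), P2:I, P3:S(90) | bus: none
[7] P3: store L0 := 30 | P0:I, P1:I, P2:I, P3:M(30) | bus: BusRdX
[8] P2: load  L2 | P0:I, P1:S(89), P2:S(89), P3:I | bus: BusRd,Flush
[9] P2: load  L1 | P0:I, P1:S(90), P2:S(90), P3:S(90) | bus: BusRd
[10] P3: load  L0 | P0:I, P1:I, P2:I, P3:M(30) | bus: none
[11] P1: load  L1 | P0:I, P1:S(90), P2:S(90), P3:S(90) | bus: none
[12] P3: load  L0 | P0:I, P1:I, P2:I, P3:M(30) | bus: none
[13] P3: load  L1 | P0:I, P1:S(90), P2:S(90), P3:S(90) | bus: none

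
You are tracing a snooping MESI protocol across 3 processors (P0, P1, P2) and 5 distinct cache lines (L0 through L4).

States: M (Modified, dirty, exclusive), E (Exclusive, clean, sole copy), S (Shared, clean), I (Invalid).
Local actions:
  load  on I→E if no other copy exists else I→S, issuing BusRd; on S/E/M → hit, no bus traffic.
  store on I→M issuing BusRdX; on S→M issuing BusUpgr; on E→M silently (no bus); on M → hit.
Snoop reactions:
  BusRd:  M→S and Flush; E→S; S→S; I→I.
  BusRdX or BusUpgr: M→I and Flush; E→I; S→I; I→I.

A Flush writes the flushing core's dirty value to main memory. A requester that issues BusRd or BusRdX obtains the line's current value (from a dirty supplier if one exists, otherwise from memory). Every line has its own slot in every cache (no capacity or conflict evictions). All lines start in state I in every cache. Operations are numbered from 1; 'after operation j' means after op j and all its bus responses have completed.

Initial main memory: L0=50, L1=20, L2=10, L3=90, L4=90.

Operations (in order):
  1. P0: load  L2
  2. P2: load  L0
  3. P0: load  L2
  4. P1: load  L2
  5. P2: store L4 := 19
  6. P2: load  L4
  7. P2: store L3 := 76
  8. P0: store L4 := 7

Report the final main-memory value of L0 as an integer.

  op1 P0: load  L2 → E/I/I on L2; bus BusRd; mem=10
  op2 P2: load  L0 → I/I/E on L0; bus BusRd; mem=50
  op3 P0: load  L2 → E/I/I on L2; bus (none); mem=10
  op4 P1: load  L2 → S/S/I on L2; bus BusRd; mem=10
  op5 P2: store L4 := 19 → I/I/M on L4; bus BusRdX; mem=90
  op6 P2: load  L4 → I/I/M on L4; bus (none); mem=90
  op7 P2: store L3 := 76 → I/I/M on L3; bus BusRdX; mem=90
  op8 P0: store L4 := 7 → M/I/I on L4; bus BusRdX Flush; mem=19

memory[L0] = 50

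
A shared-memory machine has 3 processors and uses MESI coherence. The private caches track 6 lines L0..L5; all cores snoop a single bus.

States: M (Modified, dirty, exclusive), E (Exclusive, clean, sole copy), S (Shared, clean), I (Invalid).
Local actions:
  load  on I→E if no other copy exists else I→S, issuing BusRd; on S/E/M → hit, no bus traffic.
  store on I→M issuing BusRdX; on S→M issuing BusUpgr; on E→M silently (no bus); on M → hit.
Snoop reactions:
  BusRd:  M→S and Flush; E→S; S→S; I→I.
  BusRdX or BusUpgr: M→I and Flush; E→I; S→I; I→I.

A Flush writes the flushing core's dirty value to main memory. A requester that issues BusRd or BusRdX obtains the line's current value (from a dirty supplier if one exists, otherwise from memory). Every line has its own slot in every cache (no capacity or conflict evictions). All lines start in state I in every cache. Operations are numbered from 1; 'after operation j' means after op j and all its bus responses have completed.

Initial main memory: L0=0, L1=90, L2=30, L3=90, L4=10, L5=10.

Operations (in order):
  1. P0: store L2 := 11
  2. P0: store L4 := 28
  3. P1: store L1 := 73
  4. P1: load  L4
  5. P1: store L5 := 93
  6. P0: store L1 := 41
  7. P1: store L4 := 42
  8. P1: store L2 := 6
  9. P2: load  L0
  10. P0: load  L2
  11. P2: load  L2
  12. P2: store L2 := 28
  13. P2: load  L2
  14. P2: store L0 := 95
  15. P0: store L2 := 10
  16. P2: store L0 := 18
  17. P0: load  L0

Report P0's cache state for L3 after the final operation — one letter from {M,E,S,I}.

state = I

[1] P0: store L2 := 11 | P0:M(11), P1:I, P2:I | bus: BusRdX
[2] P0: store L4 := 28 | P0:M(28), P1:I, P2:I | bus: BusRdX
[3] P1: store L1 := 73 | P0:I, P1:M(73), P2:I | bus: BusRdX
[4] P1: load  L4 | P0:S(28), P1:S(28), P2:I | bus: BusRd,Flush
[5] P1: store L5 := 93 | P0:I, P1:M(93), P2:I | bus: BusRdX
[6] P0: store L1 := 41 | P0:M(41), P1:I, P2:I | bus: BusRdX,Flush
[7] P1: store L4 := 42 | P0:I, P1:M(42), P2:I | bus: BusUpgr
[8] P1: store L2 := 6 | P0:I, P1:M(6), P2:I | bus: BusRdX,Flush
[9] P2: load  L0 | P0:I, P1:I, P2:E(0) | bus: BusRd
[10] P0: load  L2 | P0:S(6), P1:S(6), P2:I | bus: BusRd,Flush
[11] P2: load  L2 | P0:S(6), P1:S(6), P2:S(6) | bus: BusRd
[12] P2: store L2 := 28 | P0:I, P1:I, P2:M(28) | bus: BusUpgr
[13] P2: load  L2 | P0:I, P1:I, P2:M(28) | bus: none
[14] P2: store L0 := 95 | P0:I, P1:I, P2:M(95) | bus: none
[15] P0: store L2 := 10 | P0:M(10), P1:I, P2:I | bus: BusRdX,Flush
[16] P2: store L0 := 18 | P0:I, P1:I, P2:M(18) | bus: none
[17] P0: load  L0 | P0:S(18), P1:I, P2:S(18) | bus: BusRd,Flush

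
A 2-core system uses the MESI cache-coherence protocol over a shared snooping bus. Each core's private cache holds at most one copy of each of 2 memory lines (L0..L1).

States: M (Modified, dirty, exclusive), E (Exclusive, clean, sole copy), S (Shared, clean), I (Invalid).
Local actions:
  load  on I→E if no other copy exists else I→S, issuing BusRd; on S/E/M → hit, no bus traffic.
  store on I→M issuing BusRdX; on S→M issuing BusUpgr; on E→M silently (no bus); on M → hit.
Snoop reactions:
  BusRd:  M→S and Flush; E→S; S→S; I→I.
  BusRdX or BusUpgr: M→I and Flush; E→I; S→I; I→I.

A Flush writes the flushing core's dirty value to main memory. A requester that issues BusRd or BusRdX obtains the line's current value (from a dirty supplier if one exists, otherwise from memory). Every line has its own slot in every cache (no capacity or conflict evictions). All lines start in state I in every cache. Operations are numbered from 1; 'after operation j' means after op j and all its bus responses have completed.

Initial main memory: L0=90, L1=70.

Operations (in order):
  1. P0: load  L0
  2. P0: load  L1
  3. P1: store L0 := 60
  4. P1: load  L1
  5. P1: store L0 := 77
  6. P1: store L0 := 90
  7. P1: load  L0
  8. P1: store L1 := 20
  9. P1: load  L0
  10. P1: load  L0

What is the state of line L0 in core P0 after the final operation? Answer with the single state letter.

state = I

[1] P0: load  L0 | P0:E(90), P1:I | bus: BusRd
[2] P0: load  L1 | P0:E(70), P1:I | bus: BusRd
[3] P1: store L0 := 60 | P0:I, P1:M(60) | bus: BusRdX
[4] P1: load  L1 | P0:S(70), P1:S(70) | bus: BusRd
[5] P1: store L0 := 77 | P0:I, P1:M(77) | bus: none
[6] P1: store L0 := 90 | P0:I, P1:M(90) | bus: none
[7] P1: load  L0 | P0:I, P1:M(90) | bus: none
[8] P1: store L1 := 20 | P0:I, P1:M(20) | bus: BusUpgr
[9] P1: load  L0 | P0:I, P1:M(90) | bus: none
[10] P1: load  L0 | P0:I, P1:M(90) | bus: none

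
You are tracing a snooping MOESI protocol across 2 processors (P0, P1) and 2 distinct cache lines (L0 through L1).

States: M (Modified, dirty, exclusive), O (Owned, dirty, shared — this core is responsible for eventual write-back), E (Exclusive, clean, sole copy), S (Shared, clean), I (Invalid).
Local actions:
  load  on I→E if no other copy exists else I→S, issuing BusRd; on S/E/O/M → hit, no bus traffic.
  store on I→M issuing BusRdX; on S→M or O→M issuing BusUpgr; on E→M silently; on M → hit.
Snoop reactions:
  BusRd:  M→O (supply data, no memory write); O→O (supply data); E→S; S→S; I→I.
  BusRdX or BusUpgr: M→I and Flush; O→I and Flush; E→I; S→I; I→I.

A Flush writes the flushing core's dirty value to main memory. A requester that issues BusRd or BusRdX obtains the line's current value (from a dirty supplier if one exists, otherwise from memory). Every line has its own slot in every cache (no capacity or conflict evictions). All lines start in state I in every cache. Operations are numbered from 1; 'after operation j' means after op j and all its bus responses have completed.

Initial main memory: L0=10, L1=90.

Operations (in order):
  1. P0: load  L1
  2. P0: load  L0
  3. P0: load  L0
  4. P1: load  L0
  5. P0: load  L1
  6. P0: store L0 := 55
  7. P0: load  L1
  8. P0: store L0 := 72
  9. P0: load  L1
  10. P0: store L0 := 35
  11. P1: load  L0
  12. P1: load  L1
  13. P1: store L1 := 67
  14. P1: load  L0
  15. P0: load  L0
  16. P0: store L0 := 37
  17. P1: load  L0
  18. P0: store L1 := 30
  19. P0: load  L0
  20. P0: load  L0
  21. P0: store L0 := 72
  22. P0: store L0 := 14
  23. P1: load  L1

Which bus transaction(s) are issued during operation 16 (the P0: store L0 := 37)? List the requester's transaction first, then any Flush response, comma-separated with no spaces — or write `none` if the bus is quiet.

bus = BusUpgr

  op1 P0: load  L1 → E/I on L1; bus BusRd; mem=90
  op2 P0: load  L0 → E/I on L0; bus BusRd; mem=10
  op3 P0: load  L0 → E/I on L0; bus (none); mem=10
  op4 P1: load  L0 → S/S on L0; bus BusRd; mem=10
  op5 P0: load  L1 → E/I on L1; bus (none); mem=90
  op6 P0: store L0 := 55 → M/I on L0; bus BusUpgr; mem=10
  op7 P0: load  L1 → E/I on L1; bus (none); mem=90
  op8 P0: store L0 := 72 → M/I on L0; bus (none); mem=10
  op9 P0: load  L1 → E/I on L1; bus (none); mem=90
  op10 P0: store L0 := 35 → M/I on L0; bus (none); mem=10
  op11 P1: load  L0 → O/S on L0; bus BusRd; mem=10
  op12 P1: load  L1 → S/S on L1; bus BusRd; mem=90
  op13 P1: store L1 := 67 → I/M on L1; bus BusUpgr; mem=90
  op14 P1: load  L0 → O/S on L0; bus (none); mem=10
  op15 P0: load  L0 → O/S on L0; bus (none); mem=10
  op16 P0: store L0 := 37 → M/I on L0; bus BusUpgr; mem=10
  op17 P1: load  L0 → O/S on L0; bus BusRd; mem=10
  op18 P0: store L1 := 30 → M/I on L1; bus BusRdX Flush; mem=67
  op19 P0: load  L0 → O/S on L0; bus (none); mem=10
  op20 P0: load  L0 → O/S on L0; bus (none); mem=10
  op21 P0: store L0 := 72 → M/I on L0; bus BusUpgr; mem=10
  op22 P0: store L0 := 14 → M/I on L0; bus (none); mem=10
  op23 P1: load  L1 → O/S on L1; bus BusRd; mem=67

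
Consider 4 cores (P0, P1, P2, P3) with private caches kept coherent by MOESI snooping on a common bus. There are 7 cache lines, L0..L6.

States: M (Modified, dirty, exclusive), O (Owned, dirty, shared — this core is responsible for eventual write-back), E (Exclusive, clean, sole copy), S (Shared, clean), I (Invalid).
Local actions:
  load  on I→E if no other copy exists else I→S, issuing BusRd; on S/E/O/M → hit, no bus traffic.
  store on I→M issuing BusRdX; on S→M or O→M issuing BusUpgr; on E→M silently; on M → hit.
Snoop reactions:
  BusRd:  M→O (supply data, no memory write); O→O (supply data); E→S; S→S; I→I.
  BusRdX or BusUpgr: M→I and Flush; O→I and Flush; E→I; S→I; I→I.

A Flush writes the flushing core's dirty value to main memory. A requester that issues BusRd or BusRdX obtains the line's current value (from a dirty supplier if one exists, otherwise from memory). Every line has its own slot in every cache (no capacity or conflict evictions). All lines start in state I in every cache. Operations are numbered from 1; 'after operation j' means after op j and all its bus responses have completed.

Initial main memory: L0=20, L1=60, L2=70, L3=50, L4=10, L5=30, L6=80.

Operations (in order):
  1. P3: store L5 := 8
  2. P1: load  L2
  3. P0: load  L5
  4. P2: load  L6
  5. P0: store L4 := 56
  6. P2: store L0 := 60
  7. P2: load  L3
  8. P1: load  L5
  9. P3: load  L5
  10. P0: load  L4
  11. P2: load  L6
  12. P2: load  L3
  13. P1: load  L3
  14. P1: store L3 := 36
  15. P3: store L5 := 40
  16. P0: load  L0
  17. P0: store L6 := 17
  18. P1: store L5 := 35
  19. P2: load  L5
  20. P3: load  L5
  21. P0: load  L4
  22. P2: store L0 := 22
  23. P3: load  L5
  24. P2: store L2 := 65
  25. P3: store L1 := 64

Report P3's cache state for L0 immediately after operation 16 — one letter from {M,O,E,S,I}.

[1] P3: store L5 := 8 | P0:I, P1:I, P2:I, P3:M(8) | bus: BusRdX
[2] P1: load  L2 | P0:I, P1:E(70), P2:I, P3:I | bus: BusRd
[3] P0: load  L5 | P0:S(8), P1:I, P2:I, P3:O(8) | bus: BusRd
[4] P2: load  L6 | P0:I, P1:I, P2:E(80), P3:I | bus: BusRd
[5] P0: store L4 := 56 | P0:M(56), P1:I, P2:I, P3:I | bus: BusRdX
[6] P2: store L0 := 60 | P0:I, P1:I, P2:M(60), P3:I | bus: BusRdX
[7] P2: load  L3 | P0:I, P1:I, P2:E(50), P3:I | bus: BusRd
[8] P1: load  L5 | P0:S(8), P1:S(8), P2:I, P3:O(8) | bus: BusRd
[9] P3: load  L5 | P0:S(8), P1:S(8), P2:I, P3:O(8) | bus: none
[10] P0: load  L4 | P0:M(56), P1:I, P2:I, P3:I | bus: none
[11] P2: load  L6 | P0:I, P1:I, P2:E(80), P3:I | bus: none
[12] P2: load  L3 | P0:I, P1:I, P2:E(50), P3:I | bus: none
[13] P1: load  L3 | P0:I, P1:S(50), P2:S(50), P3:I | bus: BusRd
[14] P1: store L3 := 36 | P0:I, P1:M(36), P2:I, P3:I | bus: BusUpgr
[15] P3: store L5 := 40 | P0:I, P1:I, P2:I, P3:M(40) | bus: BusUpgr
[16] P0: load  L0 | P0:S(60), P1:I, P2:O(60), P3:I | bus: BusRd
[17] P0: store L6 := 17 | P0:M(17), P1:I, P2:I, P3:I | bus: BusRdX
[18] P1: store L5 := 35 | P0:I, P1:M(35), P2:I, P3:I | bus: BusRdX,Flush
[19] P2: load  L5 | P0:I, P1:O(35), P2:S(35), P3:I | bus: BusRd
[20] P3: load  L5 | P0:I, P1:O(35), P2:S(35), P3:S(35) | bus: BusRd
[21] P0: load  L4 | P0:M(56), P1:I, P2:I, P3:I | bus: none
[22] P2: store L0 := 22 | P0:I, P1:I, P2:M(22), P3:I | bus: BusUpgr
[23] P3: load  L5 | P0:I, P1:O(35), P2:S(35), P3:S(35) | bus: none
[24] P2: store L2 := 65 | P0:I, P1:I, P2:M(65), P3:I | bus: BusRdX
[25] P3: store L1 := 64 | P0:I, P1:I, P2:I, P3:M(64) | bus: BusRdX

state = I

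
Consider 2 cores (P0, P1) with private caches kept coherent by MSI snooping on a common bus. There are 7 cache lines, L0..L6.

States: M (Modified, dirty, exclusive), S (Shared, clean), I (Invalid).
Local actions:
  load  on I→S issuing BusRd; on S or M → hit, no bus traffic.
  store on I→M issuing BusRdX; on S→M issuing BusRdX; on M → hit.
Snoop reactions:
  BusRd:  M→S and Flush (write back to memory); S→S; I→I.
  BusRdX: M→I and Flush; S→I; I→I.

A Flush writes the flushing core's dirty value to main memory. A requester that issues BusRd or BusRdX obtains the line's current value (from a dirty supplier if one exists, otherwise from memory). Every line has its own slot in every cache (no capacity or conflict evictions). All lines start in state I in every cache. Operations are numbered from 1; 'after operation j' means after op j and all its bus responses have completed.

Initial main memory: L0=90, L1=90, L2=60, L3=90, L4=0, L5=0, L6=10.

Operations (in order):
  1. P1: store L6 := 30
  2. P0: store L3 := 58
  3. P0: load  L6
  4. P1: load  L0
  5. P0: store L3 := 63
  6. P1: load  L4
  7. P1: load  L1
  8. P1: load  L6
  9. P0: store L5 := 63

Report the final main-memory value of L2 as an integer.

[1] P1: store L6 := 30 | P0:I, P1:M(30) | bus: BusRdX
[2] P0: store L3 := 58 | P0:M(58), P1:I | bus: BusRdX
[3] P0: load  L6 | P0:S(30), P1:S(30) | bus: BusRd,Flush
[4] P1: load  L0 | P0:I, P1:S(90) | bus: BusRd
[5] P0: store L3 := 63 | P0:M(63), P1:I | bus: none
[6] P1: load  L4 | P0:I, P1:S(0) | bus: BusRd
[7] P1: load  L1 | P0:I, P1:S(90) | bus: BusRd
[8] P1: load  L6 | P0:S(30), P1:S(30) | bus: none
[9] P0: store L5 := 63 | P0:M(63), P1:I | bus: BusRdX

memory[L2] = 60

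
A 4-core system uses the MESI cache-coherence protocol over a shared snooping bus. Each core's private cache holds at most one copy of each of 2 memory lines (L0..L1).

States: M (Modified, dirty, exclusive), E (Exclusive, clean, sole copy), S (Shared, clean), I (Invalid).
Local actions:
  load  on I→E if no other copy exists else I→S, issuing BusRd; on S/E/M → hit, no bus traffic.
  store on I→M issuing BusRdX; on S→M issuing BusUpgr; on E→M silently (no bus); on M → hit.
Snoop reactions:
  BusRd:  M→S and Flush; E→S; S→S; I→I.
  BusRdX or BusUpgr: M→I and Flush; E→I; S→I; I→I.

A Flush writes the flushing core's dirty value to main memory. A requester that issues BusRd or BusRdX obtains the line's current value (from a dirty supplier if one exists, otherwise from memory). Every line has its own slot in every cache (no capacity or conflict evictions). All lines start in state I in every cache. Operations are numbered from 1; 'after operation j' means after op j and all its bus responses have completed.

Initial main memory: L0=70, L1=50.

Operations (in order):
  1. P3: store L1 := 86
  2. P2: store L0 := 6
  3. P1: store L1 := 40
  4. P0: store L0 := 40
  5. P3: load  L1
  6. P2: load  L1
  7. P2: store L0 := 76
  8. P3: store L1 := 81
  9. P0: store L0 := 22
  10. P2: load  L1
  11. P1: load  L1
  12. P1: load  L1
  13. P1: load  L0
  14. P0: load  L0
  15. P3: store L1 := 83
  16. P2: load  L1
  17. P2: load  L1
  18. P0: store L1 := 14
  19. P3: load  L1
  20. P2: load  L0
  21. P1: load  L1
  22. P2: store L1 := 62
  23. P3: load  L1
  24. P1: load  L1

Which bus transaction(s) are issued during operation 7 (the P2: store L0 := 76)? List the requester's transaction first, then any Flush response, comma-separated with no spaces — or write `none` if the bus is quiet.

1. P3: store L1 := 86  bus=[BusRdX]  L1: P0=I P1=I P2=I P3=M  mem[L1]=50
2. P2: store L0 := 6  bus=[BusRdX]  L0: P0=I P1=I P2=M P3=I  mem[L0]=70
3. P1: store L1 := 40  bus=[BusRdX,Flush]  L1: P0=I P1=M P2=I P3=I  mem[L1]=86
4. P0: store L0 := 40  bus=[BusRdX,Flush]  L0: P0=M P1=I P2=I P3=I  mem[L0]=6
5. P3: load  L1  bus=[BusRd,Flush]  L1: P0=I P1=S P2=I P3=S  mem[L1]=40
6. P2: load  L1  bus=[BusRd]  L1: P0=I P1=S P2=S P3=S  mem[L1]=40
7. P2: store L0 := 76  bus=[BusRdX,Flush]  L0: P0=I P1=I P2=M P3=I  mem[L0]=40
8. P3: store L1 := 81  bus=[BusUpgr]  L1: P0=I P1=I P2=I P3=M  mem[L1]=40
9. P0: store L0 := 22  bus=[BusRdX,Flush]  L0: P0=M P1=I P2=I P3=I  mem[L0]=76
10. P2: load  L1  bus=[BusRd,Flush]  L1: P0=I P1=I P2=S P3=S  mem[L1]=81
11. P1: load  L1  bus=[BusRd]  L1: P0=I P1=S P2=S P3=S  mem[L1]=81
12. P1: load  L1  bus=[-]  L1: P0=I P1=S P2=S P3=S  mem[L1]=81
13. P1: load  L0  bus=[BusRd,Flush]  L0: P0=S P1=S P2=I P3=I  mem[L0]=22
14. P0: load  L0  bus=[-]  L0: P0=S P1=S P2=I P3=I  mem[L0]=22
15. P3: store L1 := 83  bus=[BusUpgr]  L1: P0=I P1=I P2=I P3=M  mem[L1]=81
16. P2: load  L1  bus=[BusRd,Flush]  L1: P0=I P1=I P2=S P3=S  mem[L1]=83
17. P2: load  L1  bus=[-]  L1: P0=I P1=I P2=S P3=S  mem[L1]=83
18. P0: store L1 := 14  bus=[BusRdX]  L1: P0=M P1=I P2=I P3=I  mem[L1]=83
19. P3: load  L1  bus=[BusRd,Flush]  L1: P0=S P1=I P2=I P3=S  mem[L1]=14
20. P2: load  L0  bus=[BusRd]  L0: P0=S P1=S P2=S P3=I  mem[L0]=22
21. P1: load  L1  bus=[BusRd]  L1: P0=S P1=S P2=I P3=S  mem[L1]=14
22. P2: store L1 := 62  bus=[BusRdX]  L1: P0=I P1=I P2=M P3=I  mem[L1]=14
23. P3: load  L1  bus=[BusRd,Flush]  L1: P0=I P1=I P2=S P3=S  mem[L1]=62
24. P1: load  L1  bus=[BusRd]  L1: P0=I P1=S P2=S P3=S  mem[L1]=62

bus = BusRdX,Flush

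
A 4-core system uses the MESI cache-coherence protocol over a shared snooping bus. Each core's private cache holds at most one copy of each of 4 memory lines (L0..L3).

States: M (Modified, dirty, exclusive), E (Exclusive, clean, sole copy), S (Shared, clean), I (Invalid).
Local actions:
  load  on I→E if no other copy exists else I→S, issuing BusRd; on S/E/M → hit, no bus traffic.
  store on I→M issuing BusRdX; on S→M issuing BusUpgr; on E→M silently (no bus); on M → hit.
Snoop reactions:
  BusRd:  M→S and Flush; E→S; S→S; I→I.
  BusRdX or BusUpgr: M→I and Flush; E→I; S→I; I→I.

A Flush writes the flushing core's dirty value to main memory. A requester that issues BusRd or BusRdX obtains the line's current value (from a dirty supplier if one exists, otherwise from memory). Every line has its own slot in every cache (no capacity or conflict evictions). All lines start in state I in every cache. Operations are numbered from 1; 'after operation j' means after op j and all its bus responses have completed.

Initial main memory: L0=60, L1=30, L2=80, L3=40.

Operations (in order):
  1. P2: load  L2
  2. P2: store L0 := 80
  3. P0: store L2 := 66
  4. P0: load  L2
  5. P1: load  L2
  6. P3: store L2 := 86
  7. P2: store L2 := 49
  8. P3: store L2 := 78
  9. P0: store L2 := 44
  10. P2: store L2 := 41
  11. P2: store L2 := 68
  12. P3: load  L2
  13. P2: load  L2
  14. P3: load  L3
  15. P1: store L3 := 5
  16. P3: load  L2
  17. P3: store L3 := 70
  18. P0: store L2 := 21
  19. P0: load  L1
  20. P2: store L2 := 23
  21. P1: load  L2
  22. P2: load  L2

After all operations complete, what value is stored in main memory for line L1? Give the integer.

  op1 P2: load  L2 → I/I/E/I on L2; bus BusRd; mem=80
  op2 P2: store L0 := 80 → I/I/M/I on L0; bus BusRdX; mem=60
  op3 P0: store L2 := 66 → M/I/I/I on L2; bus BusRdX; mem=80
  op4 P0: load  L2 → M/I/I/I on L2; bus (none); mem=80
  op5 P1: load  L2 → S/S/I/I on L2; bus BusRd Flush; mem=66
  op6 P3: store L2 := 86 → I/I/I/M on L2; bus BusRdX; mem=66
  op7 P2: store L2 := 49 → I/I/M/I on L2; bus BusRdX Flush; mem=86
  op8 P3: store L2 := 78 → I/I/I/M on L2; bus BusRdX Flush; mem=49
  op9 P0: store L2 := 44 → M/I/I/I on L2; bus BusRdX Flush; mem=78
  op10 P2: store L2 := 41 → I/I/M/I on L2; bus BusRdX Flush; mem=44
  op11 P2: store L2 := 68 → I/I/M/I on L2; bus (none); mem=44
  op12 P3: load  L2 → I/I/S/S on L2; bus BusRd Flush; mem=68
  op13 P2: load  L2 → I/I/S/S on L2; bus (none); mem=68
  op14 P3: load  L3 → I/I/I/E on L3; bus BusRd; mem=40
  op15 P1: store L3 := 5 → I/M/I/I on L3; bus BusRdX; mem=40
  op16 P3: load  L2 → I/I/S/S on L2; bus (none); mem=68
  op17 P3: store L3 := 70 → I/I/I/M on L3; bus BusRdX Flush; mem=5
  op18 P0: store L2 := 21 → M/I/I/I on L2; bus BusRdX; mem=68
  op19 P0: load  L1 → E/I/I/I on L1; bus BusRd; mem=30
  op20 P2: store L2 := 23 → I/I/M/I on L2; bus BusRdX Flush; mem=21
  op21 P1: load  L2 → I/S/S/I on L2; bus BusRd Flush; mem=23
  op22 P2: load  L2 → I/S/S/I on L2; bus (none); mem=23

memory[L1] = 30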